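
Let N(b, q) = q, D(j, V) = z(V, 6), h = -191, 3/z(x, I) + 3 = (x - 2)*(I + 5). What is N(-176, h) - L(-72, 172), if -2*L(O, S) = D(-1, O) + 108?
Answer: -223861/1634 ≈ -137.00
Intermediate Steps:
z(x, I) = 3/(-3 + (-2 + x)*(5 + I)) (z(x, I) = 3/(-3 + (x - 2)*(I + 5)) = 3/(-3 + (-2 + x)*(5 + I)))
D(j, V) = 3/(-25 + 11*V) (D(j, V) = 3/(-13 - 2*6 + 5*V + 6*V) = 3/(-13 - 12 + 5*V + 6*V) = 3/(-25 + 11*V))
L(O, S) = -54 - 3/(2*(-25 + 11*O)) (L(O, S) = -(3/(-25 + 11*O) + 108)/2 = -(108 + 3/(-25 + 11*O))/2 = -54 - 3/(2*(-25 + 11*O)))
N(-176, h) - L(-72, 172) = -191 - 3*(899 - 396*(-72))/(2*(-25 + 11*(-72))) = -191 - 3*(899 + 28512)/(2*(-25 - 792)) = -191 - 3*29411/(2*(-817)) = -191 - 3*(-1)*29411/(2*817) = -191 - 1*(-88233/1634) = -191 + 88233/1634 = -223861/1634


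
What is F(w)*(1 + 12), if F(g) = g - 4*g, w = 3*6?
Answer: -702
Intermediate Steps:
w = 18
F(g) = -3*g
F(w)*(1 + 12) = (-3*18)*(1 + 12) = -54*13 = -702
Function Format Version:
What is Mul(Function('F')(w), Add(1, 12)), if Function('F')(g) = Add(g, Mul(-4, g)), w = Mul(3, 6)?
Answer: -702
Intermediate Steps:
w = 18
Function('F')(g) = Mul(-3, g)
Mul(Function('F')(w), Add(1, 12)) = Mul(Mul(-3, 18), Add(1, 12)) = Mul(-54, 13) = -702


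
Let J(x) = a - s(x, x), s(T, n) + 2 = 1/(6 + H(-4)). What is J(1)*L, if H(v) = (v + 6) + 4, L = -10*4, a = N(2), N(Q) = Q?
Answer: -470/3 ≈ -156.67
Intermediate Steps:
a = 2
L = -40
H(v) = 10 + v (H(v) = (6 + v) + 4 = 10 + v)
s(T, n) = -23/12 (s(T, n) = -2 + 1/(6 + (10 - 4)) = -2 + 1/(6 + 6) = -2 + 1/12 = -23/12)
J(x) = 47/12 (J(x) = 2 - 1*(-23/12) = 2 + 23/12 = 47/12)
J(1)*L = (47/12)*(-40) = -470/3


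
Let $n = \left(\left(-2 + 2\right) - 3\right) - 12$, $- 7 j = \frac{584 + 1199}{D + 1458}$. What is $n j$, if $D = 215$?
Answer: $\frac{26745}{11711} \approx 2.2837$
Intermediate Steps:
$j = - \frac{1783}{11711}$ ($j = - \frac{\left(584 + 1199\right) \frac{1}{215 + 1458}}{7} = - \frac{1783 \cdot \frac{1}{1673}}{7} = \left(- \frac{1}{7}\right) \frac{1783}{1673} = - \frac{1783}{11711} \approx -0.15225$)
$n = -15$ ($n = \left(0 - 3\right) - 12 = -3 - 12 = -15$)
$n j = \left(-15\right) \left(- \frac{1783}{11711}\right) = \frac{26745}{11711}$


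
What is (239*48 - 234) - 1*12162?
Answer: -924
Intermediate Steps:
(239*48 - 234) - 1*12162 = (11472 - 234) - 12162 = 11238 - 12162 = -924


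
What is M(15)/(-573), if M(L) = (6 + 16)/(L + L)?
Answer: -11/8595 ≈ -0.0012798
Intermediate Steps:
M(L) = 11/L (M(L) = 22/((2*L)) = 22*(1/(2*L)) = 11/L)
M(15)/(-573) = (11/15)/(-573) = (11*(1/15))*(-1/573) = (11/15)*(-1/573) = -11/8595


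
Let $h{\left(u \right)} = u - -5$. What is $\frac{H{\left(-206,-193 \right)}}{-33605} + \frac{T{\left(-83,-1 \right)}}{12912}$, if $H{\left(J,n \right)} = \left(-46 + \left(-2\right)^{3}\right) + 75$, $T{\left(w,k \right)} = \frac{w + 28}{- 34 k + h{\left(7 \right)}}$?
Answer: $- \frac{14321267}{19959756960} \approx -0.00071751$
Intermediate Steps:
$h{\left(u \right)} = 5 + u$ ($h{\left(u \right)} = u + 5 = 5 + u$)
$T{\left(w,k \right)} = \frac{28 + w}{12 - 34 k}$ ($T{\left(w,k \right)} = \frac{w + 28}{- 34 k + \left(5 + 7\right)} = \frac{28 + w}{- 34 k + 12} = \frac{28 + w}{12 - 34 k}$)
$H{\left(J,n \right)} = 21$ ($H{\left(J,n \right)} = \left(-46 - 8\right) + 75 = -54 + 75 = 21$)
$\frac{H{\left(-206,-193 \right)}}{-33605} + \frac{T{\left(-83,-1 \right)}}{12912} = \frac{21}{-33605} + \frac{\frac{1}{2} \frac{1}{-6 + 17 \left(-1\right)} \left(-28 - -83\right)}{12912} = 21 \left(- \frac{1}{33605}\right) + \frac{-28 + 83}{2 \left(-6 - 17\right)} \frac{1}{12912} = - \frac{21}{33605} + \frac{1}{2} \frac{1}{-23} \cdot 55 \cdot \frac{1}{12912} = - \frac{21}{33605} + \frac{1}{2} \left(- \frac{1}{23}\right) 55 \cdot \frac{1}{12912} = - \frac{21}{33605} - \frac{55}{593952} = - \frac{14321267}{19959756960}$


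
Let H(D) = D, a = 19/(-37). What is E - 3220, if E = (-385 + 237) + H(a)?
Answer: -124635/37 ≈ -3368.5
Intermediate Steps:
a = -19/37 (a = 19*(-1/37) = -19/37 ≈ -0.51351)
E = -5495/37 (E = (-385 + 237) - 19/37 = -148 - 19/37 = -5495/37 ≈ -148.51)
E - 3220 = -5495/37 - 3220 = -124635/37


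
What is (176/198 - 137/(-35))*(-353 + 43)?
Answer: -93806/63 ≈ -1489.0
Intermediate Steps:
(176/198 - 137/(-35))*(-353 + 43) = (176*(1/198) - 137*(-1/35))*(-310) = (8/9 + 137/35)*(-310) = (1513/315)*(-310) = -93806/63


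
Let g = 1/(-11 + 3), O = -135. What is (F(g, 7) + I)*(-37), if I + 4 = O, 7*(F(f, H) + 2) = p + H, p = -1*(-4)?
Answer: 36112/7 ≈ 5158.9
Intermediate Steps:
p = 4
g = -⅛ (g = 1/(-8) = -⅛ ≈ -0.12500)
F(f, H) = -10/7 + H/7 (F(f, H) = -2 + (4 + H)/7 = -2 + (4/7 + H/7) = -10/7 + H/7)
I = -139 (I = -4 - 135 = -139)
(F(g, 7) + I)*(-37) = ((-10/7 + (⅐)*7) - 139)*(-37) = ((-10/7 + 1) - 139)*(-37) = (-3/7 - 139)*(-37) = -976/7*(-37) = 36112/7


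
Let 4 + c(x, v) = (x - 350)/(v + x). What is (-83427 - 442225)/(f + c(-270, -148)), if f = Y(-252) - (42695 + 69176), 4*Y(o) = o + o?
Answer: 109861268/23407899 ≈ 4.6933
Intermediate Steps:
Y(o) = o/2 (Y(o) = (o + o)/4 = (2*o)/4 = o/2)
f = -111997 (f = (½)*(-252) - (42695 + 69176) = -126 - 1*111871 = -126 - 111871 = -111997)
c(x, v) = -4 + (-350 + x)/(v + x) (c(x, v) = -4 + (x - 350)/(v + x) = -4 + (-350 + x)/(v + x))
(-83427 - 442225)/(f + c(-270, -148)) = (-83427 - 442225)/(-111997 + (-350 - 4*(-148) - 3*(-270))/(-148 - 270)) = -525652/(-111997 + (-350 + 592 + 810)/(-418)) = -525652/(-111997 - 1/418*1052) = -525652/(-111997 - 526/209) = -525652/(-23407899/209) = -525652*(-209/23407899) = 109861268/23407899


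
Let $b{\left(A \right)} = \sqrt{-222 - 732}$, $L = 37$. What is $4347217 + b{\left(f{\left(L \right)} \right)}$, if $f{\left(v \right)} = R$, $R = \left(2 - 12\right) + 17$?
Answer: $4347217 + 3 i \sqrt{106} \approx 4.3472 \cdot 10^{6} + 30.887 i$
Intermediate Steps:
$R = 7$ ($R = -10 + 17 = 7$)
$f{\left(v \right)} = 7$
$b{\left(A \right)} = 3 i \sqrt{106}$ ($b{\left(A \right)} = \sqrt{-954} = 3 i \sqrt{106}$)
$4347217 + b{\left(f{\left(L \right)} \right)} = 4347217 + 3 i \sqrt{106}$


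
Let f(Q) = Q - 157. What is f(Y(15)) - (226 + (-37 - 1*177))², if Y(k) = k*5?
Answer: -226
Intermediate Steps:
Y(k) = 5*k
f(Q) = -157 + Q
f(Y(15)) - (226 + (-37 - 1*177))² = (-157 + 5*15) - (226 + (-37 - 1*177))² = (-157 + 75) - (226 + (-37 - 177))² = -82 - (226 - 214)² = -82 - 1*12² = -82 - 1*144 = -82 - 144 = -226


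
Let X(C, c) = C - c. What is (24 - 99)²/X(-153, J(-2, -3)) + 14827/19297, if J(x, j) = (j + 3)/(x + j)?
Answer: -11808566/328049 ≈ -35.996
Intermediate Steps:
J(x, j) = (3 + j)/(j + x)
(24 - 99)²/X(-153, J(-2, -3)) + 14827/19297 = (24 - 99)²/(-153 - (3 - 3)/(-3 - 2)) + 14827/19297 = (-75)²/(-153 - 0/(-5)) + 14827*(1/19297) = 5625/(-153 - (-1)*0/5) + 14827/19297 = 5625/(-153 - 1*0) + 14827/19297 = 5625/(-153 + 0) + 14827/19297 = 5625/(-153) + 14827/19297 = 5625*(-1/153) + 14827/19297 = -625/17 + 14827/19297 = -11808566/328049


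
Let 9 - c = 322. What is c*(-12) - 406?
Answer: 3350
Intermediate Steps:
c = -313 (c = 9 - 1*322 = 9 - 322 = -313)
c*(-12) - 406 = -313*(-12) - 406 = 3756 - 406 = 3350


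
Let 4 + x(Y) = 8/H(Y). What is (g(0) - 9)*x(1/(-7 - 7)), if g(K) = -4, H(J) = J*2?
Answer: 780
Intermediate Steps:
H(J) = 2*J
x(Y) = -4 + 4/Y (x(Y) = -4 + 8/((2*Y)) = -4 + 8*(1/(2*Y)) = -4 + 4/Y)
(g(0) - 9)*x(1/(-7 - 7)) = (-4 - 9)*(-4 + 4/(1/(-7 - 7))) = -13*(-4 + 4/(1/(-14))) = -13*(-4 + 4/(-1/14)) = -13*(-4 + 4*(-14)) = -13*(-4 - 56) = -13*(-60) = 780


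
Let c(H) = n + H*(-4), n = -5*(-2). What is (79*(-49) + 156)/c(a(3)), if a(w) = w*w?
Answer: 3715/26 ≈ 142.88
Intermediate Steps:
n = 10
a(w) = w**2
c(H) = 10 - 4*H (c(H) = 10 + H*(-4) = 10 - 4*H)
(79*(-49) + 156)/c(a(3)) = (79*(-49) + 156)/(10 - 4*3**2) = (-3871 + 156)/(10 - 4*9) = -3715/(10 - 36) = -3715/(-26) = -3715*(-1/26) = 3715/26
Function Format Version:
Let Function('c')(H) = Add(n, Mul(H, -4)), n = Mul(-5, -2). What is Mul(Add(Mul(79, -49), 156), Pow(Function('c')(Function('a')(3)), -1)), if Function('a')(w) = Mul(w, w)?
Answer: Rational(3715, 26) ≈ 142.88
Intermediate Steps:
n = 10
Function('a')(w) = Pow(w, 2)
Function('c')(H) = Add(10, Mul(-4, H)) (Function('c')(H) = Add(10, Mul(H, -4)) = Add(10, Mul(-4, H)))
Mul(Add(Mul(79, -49), 156), Pow(Function('c')(Function('a')(3)), -1)) = Mul(Add(Mul(79, -49), 156), Pow(Add(10, Mul(-4, Pow(3, 2))), -1)) = Mul(Add(-3871, 156), Pow(Add(10, Mul(-4, 9)), -1)) = Mul(-3715, Pow(Add(10, -36), -1)) = Mul(-3715, Pow(-26, -1)) = Mul(-3715, Rational(-1, 26)) = Rational(3715, 26)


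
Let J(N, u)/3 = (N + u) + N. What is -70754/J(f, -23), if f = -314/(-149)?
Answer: 10542346/8397 ≈ 1255.5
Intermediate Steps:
f = 314/149 (f = -314*(-1/149) = 314/149 ≈ 2.1074)
J(N, u) = 3*u + 6*N (J(N, u) = 3*((N + u) + N) = 3*(u + 2*N) = 3*u + 6*N)
-70754/J(f, -23) = -70754/(3*(-23) + 6*(314/149)) = -70754/(-69 + 1884/149) = -70754/(-8397/149) = -70754*(-149/8397) = 10542346/8397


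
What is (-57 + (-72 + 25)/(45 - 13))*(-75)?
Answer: 140325/32 ≈ 4385.2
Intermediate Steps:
(-57 + (-72 + 25)/(45 - 13))*(-75) = (-57 - 47/32)*(-75) = -1871/32*(-75) = 140325/32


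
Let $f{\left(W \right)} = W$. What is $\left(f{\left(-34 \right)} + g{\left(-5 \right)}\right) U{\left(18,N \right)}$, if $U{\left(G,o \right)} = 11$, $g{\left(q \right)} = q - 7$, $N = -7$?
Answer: $-506$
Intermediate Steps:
$g{\left(q \right)} = -7 + q$
$\left(f{\left(-34 \right)} + g{\left(-5 \right)}\right) U{\left(18,N \right)} = \left(-34 - 12\right) 11 = \left(-46\right) 11 = -506$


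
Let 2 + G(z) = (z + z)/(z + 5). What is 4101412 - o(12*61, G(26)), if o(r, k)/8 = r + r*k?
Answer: 127020796/31 ≈ 4.0974e+6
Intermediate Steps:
G(z) = -2 + 2*z/(5 + z) (G(z) = -2 + (z + z)/(z + 5) = -2 + (2*z)/(5 + z) = -2 + 2*z/(5 + z))
o(r, k) = 8*r + 8*k*r (o(r, k) = 8*(r + r*k) = 8*(r + k*r) = 8*r + 8*k*r)
4101412 - o(12*61, G(26)) = 4101412 - 8*12*61*(1 - 10/(5 + 26)) = 4101412 - 8*732*(1 - 10/31) = 4101412 - 8*732*21/31 = 4101412 - 1*122976/31 = 4101412 - 122976/31 = 127020796/31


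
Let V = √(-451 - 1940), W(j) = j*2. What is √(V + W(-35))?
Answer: √(-70 + I*√2391) ≈ 2.7737 + 8.8144*I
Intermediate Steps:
W(j) = 2*j
V = I*√2391 (V = √(-2391) = I*√2391 ≈ 48.898*I)
√(V + W(-35)) = √(I*√2391 + 2*(-35)) = √(I*√2391 - 70) = √(-70 + I*√2391)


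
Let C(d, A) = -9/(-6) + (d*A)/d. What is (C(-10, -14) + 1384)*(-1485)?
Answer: -4073355/2 ≈ -2.0367e+6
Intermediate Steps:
C(d, A) = 3/2 + A (C(d, A) = -9*(-⅙) + (A*d)/d = 3/2 + A)
(C(-10, -14) + 1384)*(-1485) = ((3/2 - 14) + 1384)*(-1485) = (-25/2 + 1384)*(-1485) = (2743/2)*(-1485) = -4073355/2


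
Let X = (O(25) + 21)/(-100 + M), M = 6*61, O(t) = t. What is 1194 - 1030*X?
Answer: 135112/133 ≈ 1015.9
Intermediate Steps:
M = 366
X = 23/133 (X = (25 + 21)/(-100 + 366) = 46/266 = 46*(1/266) = 23/133 ≈ 0.17293)
1194 - 1030*X = 1194 - 1030*23/133 = 1194 - 23690/133 = 135112/133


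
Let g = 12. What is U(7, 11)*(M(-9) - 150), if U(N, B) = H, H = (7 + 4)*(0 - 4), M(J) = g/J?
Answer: 19976/3 ≈ 6658.7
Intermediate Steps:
M(J) = 12/J
H = -44 (H = 11*(-4) = -44)
U(N, B) = -44
U(7, 11)*(M(-9) - 150) = -44*(12/(-9) - 150) = -44*(12*(-1/9) - 150) = -44*(-4/3 - 150) = -44*(-454/3) = 19976/3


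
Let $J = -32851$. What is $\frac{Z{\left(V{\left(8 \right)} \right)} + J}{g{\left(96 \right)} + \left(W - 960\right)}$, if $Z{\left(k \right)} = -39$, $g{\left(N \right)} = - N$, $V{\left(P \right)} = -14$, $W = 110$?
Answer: $\frac{1495}{43} \approx 34.767$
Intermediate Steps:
$\frac{Z{\left(V{\left(8 \right)} \right)} + J}{g{\left(96 \right)} + \left(W - 960\right)} = \frac{-39 - 32851}{\left(-1\right) 96 + \left(110 - 960\right)} = - \frac{32890}{-96 + \left(110 - 960\right)} = - \frac{32890}{-96 - 850} = - \frac{32890}{-946} = \left(-32890\right) \left(- \frac{1}{946}\right) = \frac{1495}{43}$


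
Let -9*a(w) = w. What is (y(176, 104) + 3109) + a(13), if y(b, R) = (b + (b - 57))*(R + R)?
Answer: 580208/9 ≈ 64468.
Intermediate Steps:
a(w) = -w/9
y(b, R) = 2*R*(-57 + 2*b) (y(b, R) = (b + (-57 + b))*(2*R) = (-57 + 2*b)*(2*R) = 2*R*(-57 + 2*b))
(y(176, 104) + 3109) + a(13) = (2*104*(-57 + 2*176) + 3109) - ⅑*13 = (2*104*(-57 + 352) + 3109) - 13/9 = (2*104*295 + 3109) - 13/9 = (61360 + 3109) - 13/9 = 64469 - 13/9 = 580208/9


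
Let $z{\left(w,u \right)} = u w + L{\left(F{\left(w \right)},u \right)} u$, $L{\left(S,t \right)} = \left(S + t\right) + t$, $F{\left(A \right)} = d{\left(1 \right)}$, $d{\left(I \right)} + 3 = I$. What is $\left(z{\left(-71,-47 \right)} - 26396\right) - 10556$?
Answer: $-29103$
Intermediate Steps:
$d{\left(I \right)} = -3 + I$
$F{\left(A \right)} = -2$ ($F{\left(A \right)} = -3 + 1 = -2$)
$L{\left(S,t \right)} = S + 2 t$
$z{\left(w,u \right)} = u w + u \left(-2 + 2 u\right)$ ($z{\left(w,u \right)} = u w + \left(-2 + 2 u\right) u = u w + u \left(-2 + 2 u\right)$)
$\left(z{\left(-71,-47 \right)} - 26396\right) - 10556 = \left(- 47 \left(-2 - 71 + 2 \left(-47\right)\right) - 26396\right) - 10556 = \left(- 47 \left(-2 - 71 - 94\right) - 26396\right) - 10556 = \left(\left(-47\right) \left(-167\right) - 26396\right) - 10556 = \left(7849 - 26396\right) - 10556 = -18547 - 10556 = -29103$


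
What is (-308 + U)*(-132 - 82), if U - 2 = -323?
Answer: 134606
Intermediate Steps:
U = -321 (U = 2 - 323 = -321)
(-308 + U)*(-132 - 82) = (-308 - 321)*(-132 - 82) = -629*(-214) = 134606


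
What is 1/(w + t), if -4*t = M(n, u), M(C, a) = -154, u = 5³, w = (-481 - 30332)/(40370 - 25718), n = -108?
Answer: 4884/177763 ≈ 0.027475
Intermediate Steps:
w = -10271/4884 (w = -30813/14652 = -30813*1/14652 = -10271/4884 ≈ -2.1030)
u = 125
t = 77/2 (t = -¼*(-154) = 77/2 ≈ 38.500)
1/(w + t) = 1/(-10271/4884 + 77/2) = 1/(177763/4884) = 4884/177763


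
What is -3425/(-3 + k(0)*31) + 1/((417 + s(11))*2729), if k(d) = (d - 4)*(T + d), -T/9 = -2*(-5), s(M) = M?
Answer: -4000429943/13031509884 ≈ -0.30698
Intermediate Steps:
T = -90 (T = -(-18)*(-5) = -9*10 = -90)
k(d) = (-90 + d)*(-4 + d) (k(d) = (d - 4)*(-90 + d) = (-4 + d)*(-90 + d) = (-90 + d)*(-4 + d))
-3425/(-3 + k(0)*31) + 1/((417 + s(11))*2729) = -3425/(-3 + (360 + 0**2 - 94*0)*31) + 1/((417 + 11)*2729) = -3425/(-3 + (360 + 0 + 0)*31) + (1/2729)/428 = -3425/(-3 + 360*31) + (1/428)*(1/2729) = -3425/(-3 + 11160) + 1/1168012 = -3425/11157 + 1/1168012 = -4000429943/13031509884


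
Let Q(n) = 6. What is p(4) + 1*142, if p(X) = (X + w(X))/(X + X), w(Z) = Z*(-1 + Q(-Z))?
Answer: 145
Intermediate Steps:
w(Z) = 5*Z (w(Z) = Z*(-1 + 6) = Z*5 = 5*Z)
p(X) = 3 (p(X) = (X + 5*X)/(X + X) = (6*X)/((2*X)) = (6*X)*(1/(2*X)) = 3)
p(4) + 1*142 = 3 + 1*142 = 3 + 142 = 145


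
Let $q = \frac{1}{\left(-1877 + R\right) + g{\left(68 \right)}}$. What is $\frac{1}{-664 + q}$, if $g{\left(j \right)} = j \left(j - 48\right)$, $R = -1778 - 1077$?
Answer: $- \frac{3372}{2239009} \approx -0.001506$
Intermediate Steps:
$R = -2855$ ($R = -1778 - 1077 = -2855$)
$g{\left(j \right)} = j \left(-48 + j\right)$
$q = - \frac{1}{3372}$ ($q = \frac{1}{\left(-1877 - 2855\right) + 68 \left(-48 + 68\right)} = \frac{1}{-4732 + 68 \cdot 20} = \frac{1}{-4732 + 1360} = \frac{1}{-3372} = - \frac{1}{3372} \approx -0.00029656$)
$\frac{1}{-664 + q} = \frac{1}{-664 - \frac{1}{3372}} = \frac{1}{- \frac{2239009}{3372}} = - \frac{3372}{2239009}$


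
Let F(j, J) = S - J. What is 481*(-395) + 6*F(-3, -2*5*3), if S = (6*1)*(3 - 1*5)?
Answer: -189887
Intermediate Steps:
S = -12 (S = 6*(3 - 5) = 6*(-2) = -12)
F(j, J) = -12 - J
481*(-395) + 6*F(-3, -2*5*3) = 481*(-395) + 6*(-12 - (-2*5)*3) = -189995 + 6*(-12 - (-10)*3) = -189995 + 6*(-12 - 1*(-30)) = -189995 + 6*(-12 + 30) = -189995 + 6*18 = -189995 + 108 = -189887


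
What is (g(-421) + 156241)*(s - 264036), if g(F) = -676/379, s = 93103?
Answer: -10121739990579/379 ≈ -2.6706e+10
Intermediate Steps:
g(F) = -676/379 (g(F) = -676*1/379 = -676/379)
(g(-421) + 156241)*(s - 264036) = (-676/379 + 156241)*(93103 - 264036) = (59214663/379)*(-170933) = -10121739990579/379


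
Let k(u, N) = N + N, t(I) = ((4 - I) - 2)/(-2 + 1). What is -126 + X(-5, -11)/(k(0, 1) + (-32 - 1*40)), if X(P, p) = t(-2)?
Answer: -4408/35 ≈ -125.94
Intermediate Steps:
t(I) = -2 + I (t(I) = (2 - I)/(-1) = (2 - I)*(-1) = -2 + I)
X(P, p) = -4 (X(P, p) = -2 - 2 = -4)
k(u, N) = 2*N
-126 + X(-5, -11)/(k(0, 1) + (-32 - 1*40)) = -126 - 4/(2*1 + (-32 - 1*40)) = -126 - 4/(2 + (-32 - 40)) = -126 - 4/(2 - 72) = -126 - 4/(-70) = -126 - 4*(-1/70) = -126 + 2/35 = -4408/35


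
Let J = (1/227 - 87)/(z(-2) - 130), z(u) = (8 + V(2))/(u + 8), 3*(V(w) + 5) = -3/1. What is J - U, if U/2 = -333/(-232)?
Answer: -22532595/10243148 ≈ -2.1998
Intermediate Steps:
V(w) = -6 (V(w) = -5 + (-3/1)/3 = -5 + (-3*1)/3 = -5 + (1/3)*(-3) = -5 - 1 = -6)
U = 333/116 (U = 2*(-333/(-232)) = 2*(-333*(-1/232)) = 2*(333/232) = 333/116 ≈ 2.8707)
z(u) = 2/(8 + u) (z(u) = (8 - 6)/(u + 8) = 2/(8 + u))
J = 59244/88303 (J = (1/227 - 87)/(2/(8 - 2) - 130) = (1/227 - 87)/(2/6 - 130) = -19748/(227*(2*(1/6) - 130)) = -19748/(227*(1/3 - 130)) = -19748/(227*(-389/3)) = -19748/227*(-3/389) = 59244/88303 ≈ 0.67092)
J - U = 59244/88303 - 1*333/116 = 59244/88303 - 333/116 = -22532595/10243148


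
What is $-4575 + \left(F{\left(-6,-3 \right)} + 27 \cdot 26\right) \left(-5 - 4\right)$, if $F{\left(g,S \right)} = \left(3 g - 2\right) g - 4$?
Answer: $-11937$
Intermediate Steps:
$F{\left(g,S \right)} = -4 + g \left(-2 + 3 g\right)$ ($F{\left(g,S \right)} = \left(-2 + 3 g\right) g - 4 = g \left(-2 + 3 g\right) - 4 = -4 + g \left(-2 + 3 g\right)$)
$-4575 + \left(F{\left(-6,-3 \right)} + 27 \cdot 26\right) \left(-5 - 4\right) = -4575 + \left(\left(-4 - -12 + 3 \left(-6\right)^{2}\right) + 27 \cdot 26\right) \left(-5 - 4\right) = -4575 + \left(\left(-4 + 12 + 3 \cdot 36\right) + 702\right) \left(-5 - 4\right) = -4575 + \left(\left(-4 + 12 + 108\right) + 702\right) \left(-9\right) = -4575 + \left(116 + 702\right) \left(-9\right) = -4575 + 818 \left(-9\right) = -4575 - 7362 = -11937$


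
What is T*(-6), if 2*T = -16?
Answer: 48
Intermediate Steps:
T = -8 (T = (½)*(-16) = -8)
T*(-6) = -8*(-6) = 48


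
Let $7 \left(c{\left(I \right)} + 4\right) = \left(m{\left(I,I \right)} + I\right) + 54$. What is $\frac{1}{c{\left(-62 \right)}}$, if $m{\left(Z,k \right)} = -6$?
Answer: $- \frac{1}{6} \approx -0.16667$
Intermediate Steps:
$c{\left(I \right)} = \frac{20}{7} + \frac{I}{7}$ ($c{\left(I \right)} = -4 + \frac{\left(-6 + I\right) + 54}{7} = -4 + \frac{48 + I}{7} = -4 + \left(\frac{48}{7} + \frac{I}{7}\right) = \frac{20}{7} + \frac{I}{7}$)
$\frac{1}{c{\left(-62 \right)}} = \frac{1}{\frac{20}{7} + \frac{1}{7} \left(-62\right)} = \frac{1}{\frac{20}{7} - \frac{62}{7}} = \frac{1}{-6} = - \frac{1}{6}$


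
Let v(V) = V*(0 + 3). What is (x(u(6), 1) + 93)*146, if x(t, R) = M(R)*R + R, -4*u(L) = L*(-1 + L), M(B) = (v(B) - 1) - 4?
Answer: 13432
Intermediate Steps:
v(V) = 3*V (v(V) = V*3 = 3*V)
M(B) = -5 + 3*B (M(B) = (3*B - 1) - 4 = (-1 + 3*B) - 4 = -5 + 3*B)
u(L) = -L*(-1 + L)/4
x(t, R) = R + R*(-5 + 3*R) (x(t, R) = (-5 + 3*R)*R + R = R*(-5 + 3*R) + R = R + R*(-5 + 3*R))
(x(u(6), 1) + 93)*146 = (1*(-4 + 3*1) + 93)*146 = (1*(-4 + 3) + 93)*146 = (1*(-1) + 93)*146 = (-1 + 93)*146 = 92*146 = 13432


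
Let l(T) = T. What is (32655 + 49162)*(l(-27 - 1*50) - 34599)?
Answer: -2837086292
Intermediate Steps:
(32655 + 49162)*(l(-27 - 1*50) - 34599) = (32655 + 49162)*((-27 - 1*50) - 34599) = 81817*((-27 - 50) - 34599) = 81817*(-77 - 34599) = 81817*(-34676) = -2837086292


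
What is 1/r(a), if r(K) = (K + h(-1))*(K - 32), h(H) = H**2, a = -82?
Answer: 1/9234 ≈ 0.00010830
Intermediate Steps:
r(K) = (1 + K)*(-32 + K) (r(K) = (K + (-1)**2)*(K - 32) = (K + 1)*(-32 + K) = (1 + K)*(-32 + K))
1/r(a) = 1/(-32 + (-82)**2 - 31*(-82)) = 1/(-32 + 6724 + 2542) = 1/9234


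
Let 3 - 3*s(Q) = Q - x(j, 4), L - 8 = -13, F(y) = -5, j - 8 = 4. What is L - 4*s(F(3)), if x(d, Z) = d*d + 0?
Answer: -623/3 ≈ -207.67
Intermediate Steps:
j = 12 (j = 8 + 4 = 12)
L = -5 (L = 8 - 13 = -5)
x(d, Z) = d² (x(d, Z) = d² + 0 = d²)
s(Q) = 49 - Q/3 (s(Q) = 1 - (Q - 1*12²)/3 = 1 - (Q - 1*144)/3 = 1 - (Q - 144)/3 = 1 - (-144 + Q)/3 = 1 + (48 - Q/3) = 49 - Q/3)
L - 4*s(F(3)) = -5 - 4*(49 - ⅓*(-5)) = -5 - 4*(49 + 5/3) = -5 - 4*152/3 = -5 - 608/3 = -623/3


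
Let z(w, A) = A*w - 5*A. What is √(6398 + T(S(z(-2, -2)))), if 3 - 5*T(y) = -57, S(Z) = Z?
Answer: √6410 ≈ 80.063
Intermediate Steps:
z(w, A) = -5*A + A*w
T(y) = 12 (T(y) = ⅗ - ⅕*(-57) = ⅗ + 57/5 = 12)
√(6398 + T(S(z(-2, -2)))) = √(6398 + 12) = √6410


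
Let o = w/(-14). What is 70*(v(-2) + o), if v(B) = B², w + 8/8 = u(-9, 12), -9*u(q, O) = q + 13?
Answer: 2585/9 ≈ 287.22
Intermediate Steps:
u(q, O) = -13/9 - q/9 (u(q, O) = -(q + 13)/9 = -(13 + q)/9 = -13/9 - q/9)
w = -13/9 (w = -1 + (-13/9 - ⅑*(-9)) = -1 + (-13/9 + 1) = -1 - 4/9 = -13/9 ≈ -1.4444)
o = 13/126 (o = -13/9/(-14) = -13/9*(-1/14) = 13/126 ≈ 0.10317)
70*(v(-2) + o) = 70*((-2)² + 13/126) = 70*(4 + 13/126) = 70*(517/126) = 2585/9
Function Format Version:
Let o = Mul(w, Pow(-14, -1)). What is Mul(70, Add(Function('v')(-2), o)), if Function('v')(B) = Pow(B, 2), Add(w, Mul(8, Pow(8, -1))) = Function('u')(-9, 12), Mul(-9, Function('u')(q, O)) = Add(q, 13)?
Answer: Rational(2585, 9) ≈ 287.22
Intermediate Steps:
Function('u')(q, O) = Add(Rational(-13, 9), Mul(Rational(-1, 9), q)) (Function('u')(q, O) = Mul(Rational(-1, 9), Add(q, 13)) = Mul(Rational(-1, 9), Add(13, q)) = Add(Rational(-13, 9), Mul(Rational(-1, 9), q)))
w = Rational(-13, 9) (w = Add(-1, Add(Rational(-13, 9), Mul(Rational(-1, 9), -9))) = Add(-1, Add(Rational(-13, 9), 1)) = Add(-1, Rational(-4, 9)) = Rational(-13, 9) ≈ -1.4444)
o = Rational(13, 126) (o = Mul(Rational(-13, 9), Pow(-14, -1)) = Mul(Rational(-13, 9), Rational(-1, 14)) = Rational(13, 126) ≈ 0.10317)
Mul(70, Add(Function('v')(-2), o)) = Mul(70, Add(Pow(-2, 2), Rational(13, 126))) = Mul(70, Add(4, Rational(13, 126))) = Mul(70, Rational(517, 126)) = Rational(2585, 9)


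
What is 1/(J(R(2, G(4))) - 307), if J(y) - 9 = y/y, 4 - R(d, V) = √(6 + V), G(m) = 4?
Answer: -1/297 ≈ -0.0033670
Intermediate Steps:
R(d, V) = 4 - √(6 + V)
J(y) = 10 (J(y) = 9 + y/y = 9 + 1 = 10)
1/(J(R(2, G(4))) - 307) = 1/(10 - 307) = 1/(-297) = -1/297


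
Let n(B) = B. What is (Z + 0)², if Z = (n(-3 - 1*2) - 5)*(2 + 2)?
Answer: 1600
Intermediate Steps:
Z = -40 (Z = ((-3 - 1*2) - 5)*(2 + 2) = ((-3 - 2) - 5)*4 = (-5 - 5)*4 = -10*4 = -40)
(Z + 0)² = (-40 + 0)² = (-40)² = 1600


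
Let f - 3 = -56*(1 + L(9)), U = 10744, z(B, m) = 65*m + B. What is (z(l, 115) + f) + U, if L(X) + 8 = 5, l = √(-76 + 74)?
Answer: 18334 + I*√2 ≈ 18334.0 + 1.4142*I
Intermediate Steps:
l = I*√2 (l = √(-2) = I*√2 ≈ 1.4142*I)
z(B, m) = B + 65*m
L(X) = -3 (L(X) = -8 + 5 = -3)
f = 115 (f = 3 - 56*(1 - 3) = 3 - 56*(-2) = 3 + 112 = 115)
(z(l, 115) + f) + U = ((I*√2 + 65*115) + 115) + 10744 = ((I*√2 + 7475) + 115) + 10744 = ((7475 + I*√2) + 115) + 10744 = (7590 + I*√2) + 10744 = 18334 + I*√2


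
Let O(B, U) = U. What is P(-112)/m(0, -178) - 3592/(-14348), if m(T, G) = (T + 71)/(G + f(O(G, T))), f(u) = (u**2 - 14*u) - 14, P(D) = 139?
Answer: -95666098/254677 ≈ -375.64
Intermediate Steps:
f(u) = -14 + u**2 - 14*u
m(T, G) = (71 + T)/(-14 + G + T**2 - 14*T) (m(T, G) = (T + 71)/(G + (-14 + T**2 - 14*T)) = (71 + T)/(-14 + G + T**2 - 14*T))
P(-112)/m(0, -178) - 3592/(-14348) = 139/(((71 + 0)/(-14 - 178 + 0**2 - 14*0))) - 3592/(-14348) = 139/((71/(-14 - 178 + 0 + 0))) - 3592*(-1/14348) = 139/((71/(-192))) + 898/3587 = 139/((-1/192*71)) + 898/3587 = 139/(-71/192) + 898/3587 = 139*(-192/71) + 898/3587 = -26688/71 + 898/3587 = -95666098/254677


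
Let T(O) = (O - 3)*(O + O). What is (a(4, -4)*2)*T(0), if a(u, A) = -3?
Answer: 0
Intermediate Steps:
T(O) = 2*O*(-3 + O) (T(O) = (-3 + O)*(2*O) = 2*O*(-3 + O))
(a(4, -4)*2)*T(0) = (-3*2)*(2*0*(-3 + 0)) = -12*0*(-3) = -6*0 = 0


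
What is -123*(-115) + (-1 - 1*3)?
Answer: 14141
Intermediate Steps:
-123*(-115) + (-1 - 1*3) = 14145 + (-1 - 3) = 14145 - 4 = 14141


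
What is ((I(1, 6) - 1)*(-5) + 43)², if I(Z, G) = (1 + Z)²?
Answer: 784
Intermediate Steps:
((I(1, 6) - 1)*(-5) + 43)² = (((1 + 1)² - 1)*(-5) + 43)² = ((2² - 1)*(-5) + 43)² = ((4 - 1)*(-5) + 43)² = (3*(-5) + 43)² = (-15 + 43)² = 28² = 784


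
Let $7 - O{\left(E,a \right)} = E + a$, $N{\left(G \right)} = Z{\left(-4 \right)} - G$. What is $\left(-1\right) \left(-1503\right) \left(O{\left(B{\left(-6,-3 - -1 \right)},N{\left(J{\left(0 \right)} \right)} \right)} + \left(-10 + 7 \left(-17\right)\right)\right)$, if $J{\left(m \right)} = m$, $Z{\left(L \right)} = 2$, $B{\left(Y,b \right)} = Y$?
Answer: $-177354$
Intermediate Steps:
$N{\left(G \right)} = 2 - G$
$O{\left(E,a \right)} = 7 - E - a$ ($O{\left(E,a \right)} = 7 - \left(E + a\right) = 7 - E - a$)
$\left(-1\right) \left(-1503\right) \left(O{\left(B{\left(-6,-3 - -1 \right)},N{\left(J{\left(0 \right)} \right)} \right)} + \left(-10 + 7 \left(-17\right)\right)\right) = \left(-1\right) \left(-1503\right) \left(\left(7 - -6 - \left(2 - 0\right)\right) + \left(-10 + 7 \left(-17\right)\right)\right) = 1503 \left(\left(7 + 6 - \left(2 + 0\right)\right) - 129\right) = 1503 \left(\left(7 + 6 - 2\right) - 129\right) = 1503 \left(11 - 129\right) = 1503 \left(-118\right) = -177354$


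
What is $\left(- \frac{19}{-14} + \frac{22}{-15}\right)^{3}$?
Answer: $- \frac{12167}{9261000} \approx -0.0013138$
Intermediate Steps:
$\left(- \frac{19}{-14} + \frac{22}{-15}\right)^{3} = \left(\left(-19\right) \left(- \frac{1}{14}\right) + 22 \left(- \frac{1}{15}\right)\right)^{3} = \left(\frac{19}{14} - \frac{22}{15}\right)^{3} = \left(- \frac{23}{210}\right)^{3} = - \frac{12167}{9261000}$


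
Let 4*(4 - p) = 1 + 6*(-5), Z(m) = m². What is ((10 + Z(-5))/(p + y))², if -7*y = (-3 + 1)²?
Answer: 960400/89401 ≈ 10.743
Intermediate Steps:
y = -4/7 (y = -(-3 + 1)²/7 = -⅐*(-2)² = -⅐*4 = -4/7 ≈ -0.57143)
p = 45/4 (p = 4 - (1 + 6*(-5))/4 = 4 - (1 - 30)/4 = 4 - ¼*(-29) = 4 + 29/4 = 45/4 ≈ 11.250)
((10 + Z(-5))/(p + y))² = ((10 + (-5)²)/(45/4 - 4/7))² = ((10 + 25)/(299/28))² = (35*(28/299))² = (980/299)² = 960400/89401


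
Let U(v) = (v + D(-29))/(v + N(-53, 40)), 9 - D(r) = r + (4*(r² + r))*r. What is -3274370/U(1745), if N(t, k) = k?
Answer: -21253638/349 ≈ -60899.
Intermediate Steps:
D(r) = 9 - r - r*(4*r + 4*r²) (D(r) = 9 - (r + (4*(r² + r))*r) = 9 - (r + (4*(r + r²))*r) = 9 - (r + (4*r + 4*r²)*r) = 9 - (r + r*(4*r + 4*r²)) = 9 + (-r - r*(4*r + 4*r²)) = 9 - r - r*(4*r + 4*r²))
U(v) = (94230 + v)/(40 + v) (U(v) = (v + (9 - 1*(-29) - 4*(-29)² - 4*(-29)³))/(v + 40) = (v + (9 + 29 - 4*841 - 4*(-24389)))/(40 + v) = (v + (9 + 29 - 3364 + 97556))/(40 + v) = (v + 94230)/(40 + v) = (94230 + v)/(40 + v))
-3274370/U(1745) = -3274370*(40 + 1745)/(94230 + 1745) = -3274370/(95975/1785) = -3274370/((1/1785)*95975) = -3274370/19195/357 = -3274370*357/19195 = -21253638/349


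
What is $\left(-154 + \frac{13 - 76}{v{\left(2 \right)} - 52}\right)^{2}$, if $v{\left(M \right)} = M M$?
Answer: $\frac{5968249}{256} \approx 23313.0$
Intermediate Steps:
$v{\left(M \right)} = M^{2}$
$\left(-154 + \frac{13 - 76}{v{\left(2 \right)} - 52}\right)^{2} = \left(-154 + \frac{13 - 76}{2^{2} - 52}\right)^{2} = \left(-154 - \frac{63}{4 - 52}\right)^{2} = \left(-154 - \frac{63}{-48}\right)^{2} = \left(-154 - - \frac{21}{16}\right)^{2} = \left(-154 + \frac{21}{16}\right)^{2} = \left(- \frac{2443}{16}\right)^{2} = \frac{5968249}{256}$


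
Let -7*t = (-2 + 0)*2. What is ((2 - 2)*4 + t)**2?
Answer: 16/49 ≈ 0.32653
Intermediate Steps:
t = 4/7 (t = -(-2 + 0)*2/7 = -(-2)*2/7 = -1/7*(-4) = 4/7 ≈ 0.57143)
((2 - 2)*4 + t)**2 = ((2 - 2)*4 + 4/7)**2 = (0*4 + 4/7)**2 = (0 + 4/7)**2 = (4/7)**2 = 16/49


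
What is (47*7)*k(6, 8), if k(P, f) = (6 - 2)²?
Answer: 5264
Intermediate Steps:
k(P, f) = 16 (k(P, f) = 4² = 16)
(47*7)*k(6, 8) = (47*7)*16 = 329*16 = 5264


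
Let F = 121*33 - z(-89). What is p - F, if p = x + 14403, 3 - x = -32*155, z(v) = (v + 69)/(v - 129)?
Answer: 1675667/109 ≈ 15373.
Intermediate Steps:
z(v) = (69 + v)/(-129 + v)
x = 4963 (x = 3 - (-32)*155 = 3 - 1*(-4960) = 3 + 4960 = 4963)
p = 19366 (p = 4963 + 14403 = 19366)
F = 435227/109 (F = 121*33 - (69 - 89)/(-129 - 89) = 3993 - (-20)/(-218) = 3993 - (-1)*(-20)/218 = 3993 - 1*10/109 = 3993 - 10/109 = 435227/109 ≈ 3992.9)
p - F = 19366 - 1*435227/109 = 19366 - 435227/109 = 1675667/109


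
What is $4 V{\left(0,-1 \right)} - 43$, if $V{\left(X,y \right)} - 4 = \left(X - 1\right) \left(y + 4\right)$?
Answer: $-39$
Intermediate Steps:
$V{\left(X,y \right)} = 4 + \left(-1 + X\right) \left(4 + y\right)$ ($V{\left(X,y \right)} = 4 + \left(X - 1\right) \left(y + 4\right) = 4 + \left(-1 + X\right) \left(4 + y\right)$)
$4 V{\left(0,-1 \right)} - 43 = 4 \left(\left(-1\right) \left(-1\right) + 4 \cdot 0 + 0 \left(-1\right)\right) - 43 = 4 \left(1 + 0 + 0\right) - 43 = 4 \cdot 1 - 43 = 4 - 43 = -39$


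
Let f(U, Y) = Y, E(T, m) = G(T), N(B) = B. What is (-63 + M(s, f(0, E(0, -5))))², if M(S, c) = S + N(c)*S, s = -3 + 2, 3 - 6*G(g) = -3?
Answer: 4225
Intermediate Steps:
G(g) = 1 (G(g) = ½ - ⅙*(-3) = ½ + ½ = 1)
E(T, m) = 1
s = -1
M(S, c) = S + S*c (M(S, c) = S + c*S = S + S*c)
(-63 + M(s, f(0, E(0, -5))))² = (-63 - (1 + 1))² = (-63 - 1*2)² = (-63 - 2)² = (-65)² = 4225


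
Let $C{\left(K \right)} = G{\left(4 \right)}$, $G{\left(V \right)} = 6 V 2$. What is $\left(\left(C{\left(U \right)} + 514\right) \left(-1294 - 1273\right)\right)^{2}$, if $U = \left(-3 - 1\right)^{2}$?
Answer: $2081250563716$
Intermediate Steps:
$G{\left(V \right)} = 12 V$
$U = 16$ ($U = \left(-4\right)^{2} = 16$)
$C{\left(K \right)} = 48$ ($C{\left(K \right)} = 12 \cdot 4 = 48$)
$\left(\left(C{\left(U \right)} + 514\right) \left(-1294 - 1273\right)\right)^{2} = \left(\left(48 + 514\right) \left(-1294 - 1273\right)\right)^{2} = \left(562 \left(-2567\right)\right)^{2} = \left(-1442654\right)^{2} = 2081250563716$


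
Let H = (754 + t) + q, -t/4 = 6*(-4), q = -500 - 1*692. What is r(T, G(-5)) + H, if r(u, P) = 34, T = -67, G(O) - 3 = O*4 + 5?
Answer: -308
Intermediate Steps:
G(O) = 8 + 4*O (G(O) = 3 + (O*4 + 5) = 3 + (4*O + 5) = 3 + (5 + 4*O) = 8 + 4*O)
q = -1192 (q = -500 - 692 = -1192)
t = 96 (t = -24*(-4) = -4*(-24) = 96)
H = -342 (H = (754 + 96) - 1192 = 850 - 1192 = -342)
r(T, G(-5)) + H = 34 - 342 = -308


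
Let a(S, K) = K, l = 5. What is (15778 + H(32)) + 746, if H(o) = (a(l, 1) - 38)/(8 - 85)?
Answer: 1272385/77 ≈ 16524.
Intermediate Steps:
H(o) = 37/77 (H(o) = (1 - 38)/(8 - 85) = -37/(-77) = -37*(-1/77) = 37/77)
(15778 + H(32)) + 746 = (15778 + 37/77) + 746 = 1214943/77 + 746 = 1272385/77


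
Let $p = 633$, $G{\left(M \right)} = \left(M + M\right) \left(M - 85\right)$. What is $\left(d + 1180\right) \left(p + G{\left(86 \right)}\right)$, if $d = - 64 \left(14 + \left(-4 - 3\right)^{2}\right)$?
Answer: $-2295860$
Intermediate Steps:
$G{\left(M \right)} = 2 M \left(-85 + M\right)$
$d = -4032$ ($d = - 64 \left(14 + \left(-7\right)^{2}\right) = - 64 \left(14 + 49\right) = \left(-64\right) 63 = -4032$)
$\left(d + 1180\right) \left(p + G{\left(86 \right)}\right) = \left(-4032 + 1180\right) \left(633 + 2 \cdot 86 \left(-85 + 86\right)\right) = - 2852 \left(633 + 2 \cdot 86 \cdot 1\right) = - 2852 \left(633 + 172\right) = \left(-2852\right) 805 = -2295860$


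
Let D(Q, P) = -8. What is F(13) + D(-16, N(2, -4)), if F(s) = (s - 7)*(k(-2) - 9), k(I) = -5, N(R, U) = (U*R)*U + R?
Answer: -92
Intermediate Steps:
N(R, U) = R + R*U² (N(R, U) = (R*U)*U + R = R*U² + R = R + R*U²)
F(s) = 98 - 14*s (F(s) = (s - 7)*(-5 - 9) = (-7 + s)*(-14) = 98 - 14*s)
F(13) + D(-16, N(2, -4)) = (98 - 14*13) - 8 = (98 - 182) - 8 = -84 - 8 = -92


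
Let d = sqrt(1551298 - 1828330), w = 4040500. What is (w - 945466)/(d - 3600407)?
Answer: -11143382078838/12962930842681 - 6190068*I*sqrt(69258)/12962930842681 ≈ -0.85963 - 0.00012567*I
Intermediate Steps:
d = 2*I*sqrt(69258) (d = sqrt(-277032) = 2*I*sqrt(69258) ≈ 526.34*I)
(w - 945466)/(d - 3600407) = (4040500 - 945466)/(2*I*sqrt(69258) - 3600407) = 3095034/(-3600407 + 2*I*sqrt(69258))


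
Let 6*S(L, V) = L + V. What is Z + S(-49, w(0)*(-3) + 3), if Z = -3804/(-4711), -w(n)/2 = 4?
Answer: -40409/14133 ≈ -2.8592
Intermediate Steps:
w(n) = -8 (w(n) = -2*4 = -8)
S(L, V) = L/6 + V/6 (S(L, V) = (L + V)/6 = L/6 + V/6)
Z = 3804/4711 (Z = -3804*(-1/4711) = 3804/4711 ≈ 0.80747)
Z + S(-49, w(0)*(-3) + 3) = 3804/4711 + ((⅙)*(-49) + (-8*(-3) + 3)/6) = 3804/4711 + (-49/6 + (24 + 3)/6) = 3804/4711 + (-49/6 + (⅙)*27) = 3804/4711 + (-49/6 + 9/2) = 3804/4711 - 11/3 = -40409/14133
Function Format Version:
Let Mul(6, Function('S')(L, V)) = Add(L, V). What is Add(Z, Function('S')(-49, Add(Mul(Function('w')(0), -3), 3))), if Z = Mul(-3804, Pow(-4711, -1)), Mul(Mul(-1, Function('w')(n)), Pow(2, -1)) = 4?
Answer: Rational(-40409, 14133) ≈ -2.8592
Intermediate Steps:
Function('w')(n) = -8 (Function('w')(n) = Mul(-2, 4) = -8)
Function('S')(L, V) = Add(Mul(Rational(1, 6), L), Mul(Rational(1, 6), V)) (Function('S')(L, V) = Mul(Rational(1, 6), Add(L, V)) = Add(Mul(Rational(1, 6), L), Mul(Rational(1, 6), V)))
Z = Rational(3804, 4711) (Z = Mul(-3804, Rational(-1, 4711)) = Rational(3804, 4711) ≈ 0.80747)
Add(Z, Function('S')(-49, Add(Mul(Function('w')(0), -3), 3))) = Add(Rational(3804, 4711), Add(Mul(Rational(1, 6), -49), Mul(Rational(1, 6), Add(Mul(-8, -3), 3)))) = Add(Rational(3804, 4711), Add(Rational(-49, 6), Mul(Rational(1, 6), Add(24, 3)))) = Add(Rational(3804, 4711), Add(Rational(-49, 6), Mul(Rational(1, 6), 27))) = Add(Rational(3804, 4711), Add(Rational(-49, 6), Rational(9, 2))) = Add(Rational(3804, 4711), Rational(-11, 3)) = Rational(-40409, 14133)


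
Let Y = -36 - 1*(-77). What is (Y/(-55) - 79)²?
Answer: 19236996/3025 ≈ 6359.3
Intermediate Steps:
Y = 41 (Y = -36 + 77 = 41)
(Y/(-55) - 79)² = (41/(-55) - 79)² = (41*(-1/55) - 79)² = (-41/55 - 79)² = (-4386/55)² = 19236996/3025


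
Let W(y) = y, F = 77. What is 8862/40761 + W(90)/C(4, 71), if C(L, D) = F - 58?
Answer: 182708/36879 ≈ 4.9543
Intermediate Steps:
C(L, D) = 19 (C(L, D) = 77 - 58 = 19)
8862/40761 + W(90)/C(4, 71) = 8862/40761 + 90/19 = 8862*(1/40761) + 90*(1/19) = 422/1941 + 90/19 = 182708/36879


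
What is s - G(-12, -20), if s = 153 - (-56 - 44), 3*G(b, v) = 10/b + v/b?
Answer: 4549/18 ≈ 252.72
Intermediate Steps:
G(b, v) = 10/(3*b) + v/(3*b) (G(b, v) = (10/b + v/b)/3 = 10/(3*b) + v/(3*b))
s = 253 (s = 153 - 1*(-100) = 153 + 100 = 253)
s - G(-12, -20) = 253 - (10 - 20)/(3*(-12)) = 253 - (-1)*(-10)/(3*12) = 253 - 1*5/18 = 253 - 5/18 = 4549/18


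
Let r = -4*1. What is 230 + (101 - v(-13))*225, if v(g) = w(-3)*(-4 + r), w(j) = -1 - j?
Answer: 26555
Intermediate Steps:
r = -4
v(g) = -16 (v(g) = (-1 - 1*(-3))*(-4 - 4) = (-1 + 3)*(-8) = 2*(-8) = -16)
230 + (101 - v(-13))*225 = 230 + (101 - 1*(-16))*225 = 230 + (101 + 16)*225 = 230 + 117*225 = 230 + 26325 = 26555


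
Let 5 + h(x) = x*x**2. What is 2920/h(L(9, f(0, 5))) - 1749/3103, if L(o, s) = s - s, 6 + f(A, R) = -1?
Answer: -1813901/3103 ≈ -584.56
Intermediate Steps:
f(A, R) = -7 (f(A, R) = -6 - 1 = -7)
L(o, s) = 0
h(x) = -5 + x**3 (h(x) = -5 + x*x**2 = -5 + x**3)
2920/h(L(9, f(0, 5))) - 1749/3103 = 2920/(-5 + 0**3) - 1749/3103 = 2920/(-5 + 0) - 1749*1/3103 = 2920/(-5) - 1749/3103 = 2920*(-1/5) - 1749/3103 = -584 - 1749/3103 = -1813901/3103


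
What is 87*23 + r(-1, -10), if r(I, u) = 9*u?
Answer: 1911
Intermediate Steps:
87*23 + r(-1, -10) = 87*23 + 9*(-10) = 2001 - 90 = 1911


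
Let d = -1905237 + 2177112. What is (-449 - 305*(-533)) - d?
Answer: -109759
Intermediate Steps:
d = 271875
(-449 - 305*(-533)) - d = (-449 - 305*(-533)) - 1*271875 = (-449 + 162565) - 271875 = 162116 - 271875 = -109759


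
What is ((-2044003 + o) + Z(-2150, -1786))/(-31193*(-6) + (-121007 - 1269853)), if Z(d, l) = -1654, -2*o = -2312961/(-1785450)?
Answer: 811648766029/477588830200 ≈ 1.6995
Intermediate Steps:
o = -770987/1190300 (o = -(-2312961)/(2*(-1785450)) = -(-2312961)*(-1)/(2*1785450) = -½*770987/595150 = -770987/1190300 ≈ -0.64773)
((-2044003 + o) + Z(-2150, -1786))/(-31193*(-6) + (-121007 - 1269853)) = ((-2044003 - 770987/1190300) - 1654)/(-31193*(-6) + (-121007 - 1269853)) = (-2432977541887/1190300 - 1654)/(187158 - 1390860) = -2434946298087/1190300/(-1203702) = -2434946298087/1190300*(-1/1203702) = 811648766029/477588830200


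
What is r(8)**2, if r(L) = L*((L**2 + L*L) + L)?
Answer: 1183744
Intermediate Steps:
r(L) = L*(L + 2*L**2) (r(L) = L*((L**2 + L**2) + L) = L*(2*L**2 + L) = L*(L + 2*L**2))
r(8)**2 = (8**2*(1 + 2*8))**2 = (64*(1 + 16))**2 = (64*17)**2 = 1088**2 = 1183744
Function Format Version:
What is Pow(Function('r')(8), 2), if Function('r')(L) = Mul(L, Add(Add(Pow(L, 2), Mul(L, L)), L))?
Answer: 1183744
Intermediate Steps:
Function('r')(L) = Mul(L, Add(L, Mul(2, Pow(L, 2)))) (Function('r')(L) = Mul(L, Add(Add(Pow(L, 2), Pow(L, 2)), L)) = Mul(L, Add(Mul(2, Pow(L, 2)), L)) = Mul(L, Add(L, Mul(2, Pow(L, 2)))))
Pow(Function('r')(8), 2) = Pow(Mul(Pow(8, 2), Add(1, Mul(2, 8))), 2) = Pow(Mul(64, Add(1, 16)), 2) = Pow(Mul(64, 17), 2) = Pow(1088, 2) = 1183744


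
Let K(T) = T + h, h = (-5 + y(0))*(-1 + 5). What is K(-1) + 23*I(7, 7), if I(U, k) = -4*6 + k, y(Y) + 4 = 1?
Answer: -424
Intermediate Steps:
y(Y) = -3 (y(Y) = -4 + 1 = -3)
I(U, k) = -24 + k
h = -32 (h = (-5 - 3)*(-1 + 5) = -8*4 = -32)
K(T) = -32 + T (K(T) = T - 32 = -32 + T)
K(-1) + 23*I(7, 7) = (-32 - 1) + 23*(-24 + 7) = -33 + 23*(-17) = -33 - 391 = -424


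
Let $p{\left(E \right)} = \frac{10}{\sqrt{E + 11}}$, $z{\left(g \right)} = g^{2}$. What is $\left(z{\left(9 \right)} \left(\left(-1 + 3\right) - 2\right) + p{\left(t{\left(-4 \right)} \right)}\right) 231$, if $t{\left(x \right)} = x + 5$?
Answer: $385 \sqrt{3} \approx 666.84$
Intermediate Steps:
$t{\left(x \right)} = 5 + x$
$p{\left(E \right)} = \frac{10}{\sqrt{11 + E}}$
$\left(z{\left(9 \right)} \left(\left(-1 + 3\right) - 2\right) + p{\left(t{\left(-4 \right)} \right)}\right) 231 = \left(9^{2} \left(\left(-1 + 3\right) - 2\right) + \frac{10}{\sqrt{11 + \left(5 - 4\right)}}\right) 231 = \left(81 \left(2 - 2\right) + \frac{10}{\sqrt{11 + 1}}\right) 231 = \left(81 \cdot 0 + \frac{10}{2 \sqrt{3}}\right) 231 = \left(0 + 10 \frac{\sqrt{3}}{6}\right) 231 = \left(0 + \frac{5 \sqrt{3}}{3}\right) 231 = \frac{5 \sqrt{3}}{3} \cdot 231 = 385 \sqrt{3}$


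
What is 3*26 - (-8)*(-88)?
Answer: -626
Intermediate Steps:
3*26 - (-8)*(-88) = 78 - 8*88 = 78 - 704 = -626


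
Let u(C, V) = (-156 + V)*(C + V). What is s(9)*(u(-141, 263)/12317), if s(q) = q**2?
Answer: 1057374/12317 ≈ 85.847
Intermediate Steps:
s(9)*(u(-141, 263)/12317) = 9**2*((263**2 - 156*(-141) - 156*263 - 141*263)/12317) = 81*((69169 + 21996 - 41028 - 37083)*(1/12317)) = 81*(13054*(1/12317)) = 81*(13054/12317) = 1057374/12317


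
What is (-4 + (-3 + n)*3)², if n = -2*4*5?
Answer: 17689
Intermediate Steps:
n = -40 (n = -8*5 = -40)
(-4 + (-3 + n)*3)² = (-4 + (-3 - 40)*3)² = (-4 - 43*3)² = (-4 - 129)² = (-133)² = 17689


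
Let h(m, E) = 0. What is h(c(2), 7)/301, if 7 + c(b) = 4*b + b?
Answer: 0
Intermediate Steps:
c(b) = -7 + 5*b (c(b) = -7 + (4*b + b) = -7 + 5*b)
h(c(2), 7)/301 = 0/301 = 0*(1/301) = 0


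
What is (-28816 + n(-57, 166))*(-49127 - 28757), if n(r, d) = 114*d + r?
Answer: 774867916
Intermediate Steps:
n(r, d) = r + 114*d
(-28816 + n(-57, 166))*(-49127 - 28757) = (-28816 + (-57 + 114*166))*(-49127 - 28757) = (-28816 + (-57 + 18924))*(-77884) = (-28816 + 18867)*(-77884) = -9949*(-77884) = 774867916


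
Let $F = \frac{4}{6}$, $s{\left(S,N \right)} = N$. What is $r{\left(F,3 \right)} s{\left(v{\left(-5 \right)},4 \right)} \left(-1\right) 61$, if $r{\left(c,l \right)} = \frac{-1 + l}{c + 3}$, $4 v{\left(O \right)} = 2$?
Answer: $- \frac{1464}{11} \approx -133.09$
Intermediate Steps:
$v{\left(O \right)} = \frac{1}{2}$ ($v{\left(O \right)} = \frac{1}{4} \cdot 2 = \frac{1}{2}$)
$F = \frac{2}{3}$ ($F = 4 \cdot \frac{1}{6} = \frac{2}{3} \approx 0.66667$)
$r{\left(c,l \right)} = \frac{-1 + l}{3 + c}$
$r{\left(F,3 \right)} s{\left(v{\left(-5 \right)},4 \right)} \left(-1\right) 61 = \frac{-1 + 3}{3 + \frac{2}{3}} \cdot 4 \left(-1\right) 61 = \frac{1}{\frac{11}{3}} \cdot 2 \cdot 4 \left(-1\right) 61 = \frac{3}{11} \cdot 2 \cdot 4 \left(-1\right) 61 = \frac{6}{11} \cdot 4 \left(-1\right) 61 = \frac{24}{11} \left(-1\right) 61 = \left(- \frac{24}{11}\right) 61 = - \frac{1464}{11}$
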